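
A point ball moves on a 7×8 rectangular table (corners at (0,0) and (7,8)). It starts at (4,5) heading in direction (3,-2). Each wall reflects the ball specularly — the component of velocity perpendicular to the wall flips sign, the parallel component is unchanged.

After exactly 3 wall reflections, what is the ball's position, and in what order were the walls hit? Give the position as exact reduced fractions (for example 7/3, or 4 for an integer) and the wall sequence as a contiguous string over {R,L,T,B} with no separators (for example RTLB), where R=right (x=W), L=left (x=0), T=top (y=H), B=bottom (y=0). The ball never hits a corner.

1. t=1 → R at (7,3); v=(-3,-2)
2. t=3/2 → B at (5/2,0); v=(-3,2)
3. t=5/6 → L at (0,5/3); v=(3,2)

Final position: (0,5/3)
Wall sequence: RBL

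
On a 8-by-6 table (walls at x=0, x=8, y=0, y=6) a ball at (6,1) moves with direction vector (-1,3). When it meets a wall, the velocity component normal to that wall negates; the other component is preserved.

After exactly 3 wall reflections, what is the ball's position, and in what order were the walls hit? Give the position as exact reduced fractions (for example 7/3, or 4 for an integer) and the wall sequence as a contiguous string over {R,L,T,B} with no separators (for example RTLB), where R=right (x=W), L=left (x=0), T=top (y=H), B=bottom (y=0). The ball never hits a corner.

1. t=5/3 → T at (13/3,6); v=(-1,-3)
2. t=2 → B at (7/3,0); v=(-1,3)
3. t=2 → T at (1/3,6); v=(-1,-3)

Final position: (1/3,6)
Wall sequence: TBT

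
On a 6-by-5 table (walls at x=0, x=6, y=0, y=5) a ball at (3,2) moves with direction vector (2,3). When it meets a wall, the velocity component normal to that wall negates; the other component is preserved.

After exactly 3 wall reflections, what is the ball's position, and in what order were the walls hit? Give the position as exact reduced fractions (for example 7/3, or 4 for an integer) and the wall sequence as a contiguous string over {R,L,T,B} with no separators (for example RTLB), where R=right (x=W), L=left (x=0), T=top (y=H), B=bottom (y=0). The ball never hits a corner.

1. t=1 → T at (5,5); v=(2,-3)
2. t=1/2 → R at (6,7/2); v=(-2,-3)
3. t=7/6 → B at (11/3,0); v=(-2,3)

Final position: (11/3,0)
Wall sequence: TRB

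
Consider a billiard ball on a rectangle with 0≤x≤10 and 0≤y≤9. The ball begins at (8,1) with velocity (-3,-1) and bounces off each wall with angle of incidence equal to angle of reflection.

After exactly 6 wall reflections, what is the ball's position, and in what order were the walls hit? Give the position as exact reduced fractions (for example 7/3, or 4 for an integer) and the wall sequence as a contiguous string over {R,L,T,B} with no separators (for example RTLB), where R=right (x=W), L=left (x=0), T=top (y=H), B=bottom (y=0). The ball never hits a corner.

1. t=1 → B at (5,0); v=(-3,1)
2. t=5/3 → L at (0,5/3); v=(3,1)
3. t=10/3 → R at (10,5); v=(-3,1)
4. t=10/3 → L at (0,25/3); v=(3,1)
5. t=2/3 → T at (2,9); v=(3,-1)
6. t=8/3 → R at (10,19/3); v=(-3,-1)

Final position: (10,19/3)
Wall sequence: BLRLTR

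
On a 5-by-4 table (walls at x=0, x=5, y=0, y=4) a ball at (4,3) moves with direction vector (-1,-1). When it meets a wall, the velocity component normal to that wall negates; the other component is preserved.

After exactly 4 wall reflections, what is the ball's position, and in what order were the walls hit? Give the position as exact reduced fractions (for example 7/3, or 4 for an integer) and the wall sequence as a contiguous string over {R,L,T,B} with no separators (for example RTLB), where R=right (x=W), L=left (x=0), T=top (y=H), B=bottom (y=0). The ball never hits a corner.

1. t=3 → B at (1,0); v=(-1,1)
2. t=1 → L at (0,1); v=(1,1)
3. t=3 → T at (3,4); v=(1,-1)
4. t=2 → R at (5,2); v=(-1,-1)

Final position: (5,2)
Wall sequence: BLTR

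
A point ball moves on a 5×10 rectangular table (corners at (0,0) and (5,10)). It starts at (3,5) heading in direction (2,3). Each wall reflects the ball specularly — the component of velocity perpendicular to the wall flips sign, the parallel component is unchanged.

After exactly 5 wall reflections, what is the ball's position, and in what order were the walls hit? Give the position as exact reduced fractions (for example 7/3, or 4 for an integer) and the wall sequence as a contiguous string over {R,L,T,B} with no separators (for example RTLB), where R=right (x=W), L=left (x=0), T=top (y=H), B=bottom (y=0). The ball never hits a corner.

Final position: (5,3)
Wall sequence: RTLBR

1. t=1 → R at (5,8); v=(-2,3)
2. t=2/3 → T at (11/3,10); v=(-2,-3)
3. t=11/6 → L at (0,9/2); v=(2,-3)
4. t=3/2 → B at (3,0); v=(2,3)
5. t=1 → R at (5,3); v=(-2,3)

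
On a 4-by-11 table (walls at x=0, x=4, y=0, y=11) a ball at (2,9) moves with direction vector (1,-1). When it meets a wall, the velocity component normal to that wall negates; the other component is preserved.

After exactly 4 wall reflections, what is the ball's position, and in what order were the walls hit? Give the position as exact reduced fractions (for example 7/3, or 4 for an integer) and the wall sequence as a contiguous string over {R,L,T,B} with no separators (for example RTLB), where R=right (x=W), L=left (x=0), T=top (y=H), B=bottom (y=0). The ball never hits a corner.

Final position: (4,1)
Wall sequence: RLBR

1. t=2 → R at (4,7); v=(-1,-1)
2. t=4 → L at (0,3); v=(1,-1)
3. t=3 → B at (3,0); v=(1,1)
4. t=1 → R at (4,1); v=(-1,1)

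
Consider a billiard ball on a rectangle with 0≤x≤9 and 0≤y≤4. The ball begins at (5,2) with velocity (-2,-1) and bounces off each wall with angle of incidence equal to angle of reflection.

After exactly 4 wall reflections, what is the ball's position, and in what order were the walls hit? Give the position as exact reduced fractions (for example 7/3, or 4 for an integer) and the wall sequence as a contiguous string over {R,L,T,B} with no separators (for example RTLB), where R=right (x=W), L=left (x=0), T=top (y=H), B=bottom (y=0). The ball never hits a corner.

1. t=2 → B at (1,0); v=(-2,1)
2. t=1/2 → L at (0,1/2); v=(2,1)
3. t=7/2 → T at (7,4); v=(2,-1)
4. t=1 → R at (9,3); v=(-2,-1)

Final position: (9,3)
Wall sequence: BLTR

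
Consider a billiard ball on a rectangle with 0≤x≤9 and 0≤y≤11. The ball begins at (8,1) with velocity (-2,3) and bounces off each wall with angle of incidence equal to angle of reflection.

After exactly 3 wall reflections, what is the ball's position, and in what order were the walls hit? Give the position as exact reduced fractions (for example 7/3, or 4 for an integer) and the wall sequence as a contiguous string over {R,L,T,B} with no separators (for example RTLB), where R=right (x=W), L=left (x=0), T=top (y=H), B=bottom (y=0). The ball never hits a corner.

Final position: (6,0)
Wall sequence: TLB

1. t=10/3 → T at (4/3,11); v=(-2,-3)
2. t=2/3 → L at (0,9); v=(2,-3)
3. t=3 → B at (6,0); v=(2,3)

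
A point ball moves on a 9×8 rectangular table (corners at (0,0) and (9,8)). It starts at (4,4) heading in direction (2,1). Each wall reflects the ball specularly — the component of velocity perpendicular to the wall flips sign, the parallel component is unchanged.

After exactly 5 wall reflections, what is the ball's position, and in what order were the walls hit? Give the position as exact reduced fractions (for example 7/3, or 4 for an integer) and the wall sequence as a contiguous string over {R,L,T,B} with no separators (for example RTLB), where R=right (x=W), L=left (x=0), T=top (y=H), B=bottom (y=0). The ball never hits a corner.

Final position: (8,0)
Wall sequence: RTLRB

1. t=5/2 → R at (9,13/2); v=(-2,1)
2. t=3/2 → T at (6,8); v=(-2,-1)
3. t=3 → L at (0,5); v=(2,-1)
4. t=9/2 → R at (9,1/2); v=(-2,-1)
5. t=1/2 → B at (8,0); v=(-2,1)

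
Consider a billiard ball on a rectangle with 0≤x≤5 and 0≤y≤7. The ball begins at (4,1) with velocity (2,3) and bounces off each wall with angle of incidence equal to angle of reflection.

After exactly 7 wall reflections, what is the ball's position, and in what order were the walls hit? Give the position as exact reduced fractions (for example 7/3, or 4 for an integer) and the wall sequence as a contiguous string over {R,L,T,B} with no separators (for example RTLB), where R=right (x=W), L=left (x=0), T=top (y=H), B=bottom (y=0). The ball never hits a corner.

Final position: (0,3)
Wall sequence: RTLBRTL

1. t=1/2 → R at (5,5/2); v=(-2,3)
2. t=3/2 → T at (2,7); v=(-2,-3)
3. t=1 → L at (0,4); v=(2,-3)
4. t=4/3 → B at (8/3,0); v=(2,3)
5. t=7/6 → R at (5,7/2); v=(-2,3)
6. t=7/6 → T at (8/3,7); v=(-2,-3)
7. t=4/3 → L at (0,3); v=(2,-3)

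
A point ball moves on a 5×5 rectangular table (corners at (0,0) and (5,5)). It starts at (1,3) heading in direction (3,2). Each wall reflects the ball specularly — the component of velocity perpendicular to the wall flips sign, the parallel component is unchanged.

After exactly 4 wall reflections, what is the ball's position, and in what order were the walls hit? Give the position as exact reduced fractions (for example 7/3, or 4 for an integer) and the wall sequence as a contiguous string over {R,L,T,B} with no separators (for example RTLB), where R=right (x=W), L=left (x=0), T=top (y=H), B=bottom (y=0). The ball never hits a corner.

Final position: (3/2,0)
Wall sequence: TRLB

1. t=1 → T at (4,5); v=(3,-2)
2. t=1/3 → R at (5,13/3); v=(-3,-2)
3. t=5/3 → L at (0,1); v=(3,-2)
4. t=1/2 → B at (3/2,0); v=(3,2)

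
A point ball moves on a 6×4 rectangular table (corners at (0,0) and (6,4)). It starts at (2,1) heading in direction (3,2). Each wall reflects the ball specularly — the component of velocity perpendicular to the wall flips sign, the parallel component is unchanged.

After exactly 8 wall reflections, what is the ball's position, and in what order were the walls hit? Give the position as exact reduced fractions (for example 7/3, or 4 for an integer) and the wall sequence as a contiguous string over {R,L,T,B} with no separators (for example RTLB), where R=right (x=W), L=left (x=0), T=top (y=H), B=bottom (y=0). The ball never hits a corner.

1. t=4/3 → R at (6,11/3); v=(-3,2)
2. t=1/6 → T at (11/2,4); v=(-3,-2)
3. t=11/6 → L at (0,1/3); v=(3,-2)
4. t=1/6 → B at (1/2,0); v=(3,2)
5. t=11/6 → R at (6,11/3); v=(-3,2)
6. t=1/6 → T at (11/2,4); v=(-3,-2)
7. t=11/6 → L at (0,1/3); v=(3,-2)
8. t=1/6 → B at (1/2,0); v=(3,2)

Final position: (1/2,0)
Wall sequence: RTLBRTLB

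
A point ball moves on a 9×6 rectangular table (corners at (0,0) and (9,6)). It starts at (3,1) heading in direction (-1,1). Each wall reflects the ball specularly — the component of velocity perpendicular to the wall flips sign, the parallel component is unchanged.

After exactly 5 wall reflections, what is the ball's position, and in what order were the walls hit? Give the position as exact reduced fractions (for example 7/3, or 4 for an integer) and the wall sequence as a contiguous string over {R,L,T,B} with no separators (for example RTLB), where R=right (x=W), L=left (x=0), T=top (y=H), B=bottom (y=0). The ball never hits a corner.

Final position: (4,6)
Wall sequence: LTBRT

1. t=3 → L at (0,4); v=(1,1)
2. t=2 → T at (2,6); v=(1,-1)
3. t=6 → B at (8,0); v=(1,1)
4. t=1 → R at (9,1); v=(-1,1)
5. t=5 → T at (4,6); v=(-1,-1)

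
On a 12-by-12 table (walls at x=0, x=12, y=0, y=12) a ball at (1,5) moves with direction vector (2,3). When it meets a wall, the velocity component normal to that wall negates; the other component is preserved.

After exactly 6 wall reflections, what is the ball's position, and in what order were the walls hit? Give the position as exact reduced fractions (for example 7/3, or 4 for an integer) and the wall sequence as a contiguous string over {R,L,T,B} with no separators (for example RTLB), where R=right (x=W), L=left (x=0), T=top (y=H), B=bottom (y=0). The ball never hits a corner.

1. t=7/3 → T at (17/3,12); v=(2,-3)
2. t=19/6 → R at (12,5/2); v=(-2,-3)
3. t=5/6 → B at (31/3,0); v=(-2,3)
4. t=4 → T at (7/3,12); v=(-2,-3)
5. t=7/6 → L at (0,17/2); v=(2,-3)
6. t=17/6 → B at (17/3,0); v=(2,3)

Final position: (17/3,0)
Wall sequence: TRBTLB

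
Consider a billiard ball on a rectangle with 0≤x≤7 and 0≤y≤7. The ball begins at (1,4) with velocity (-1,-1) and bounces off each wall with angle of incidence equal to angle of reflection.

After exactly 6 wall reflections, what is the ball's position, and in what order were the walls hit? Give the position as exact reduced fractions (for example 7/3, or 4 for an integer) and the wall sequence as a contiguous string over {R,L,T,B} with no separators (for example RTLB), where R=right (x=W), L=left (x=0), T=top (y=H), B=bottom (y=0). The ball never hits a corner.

1. t=1 → L at (0,3); v=(1,-1)
2. t=3 → B at (3,0); v=(1,1)
3. t=4 → R at (7,4); v=(-1,1)
4. t=3 → T at (4,7); v=(-1,-1)
5. t=4 → L at (0,3); v=(1,-1)
6. t=3 → B at (3,0); v=(1,1)

Final position: (3,0)
Wall sequence: LBRTLB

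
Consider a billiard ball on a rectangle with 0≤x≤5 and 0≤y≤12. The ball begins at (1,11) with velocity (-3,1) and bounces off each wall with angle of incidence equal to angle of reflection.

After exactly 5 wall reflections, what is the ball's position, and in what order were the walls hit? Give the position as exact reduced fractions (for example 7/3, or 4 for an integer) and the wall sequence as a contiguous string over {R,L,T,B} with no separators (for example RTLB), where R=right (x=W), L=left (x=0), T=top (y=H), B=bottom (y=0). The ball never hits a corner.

1. t=1/3 → L at (0,34/3); v=(3,1)
2. t=2/3 → T at (2,12); v=(3,-1)
3. t=1 → R at (5,11); v=(-3,-1)
4. t=5/3 → L at (0,28/3); v=(3,-1)
5. t=5/3 → R at (5,23/3); v=(-3,-1)

Final position: (5,23/3)
Wall sequence: LTRLR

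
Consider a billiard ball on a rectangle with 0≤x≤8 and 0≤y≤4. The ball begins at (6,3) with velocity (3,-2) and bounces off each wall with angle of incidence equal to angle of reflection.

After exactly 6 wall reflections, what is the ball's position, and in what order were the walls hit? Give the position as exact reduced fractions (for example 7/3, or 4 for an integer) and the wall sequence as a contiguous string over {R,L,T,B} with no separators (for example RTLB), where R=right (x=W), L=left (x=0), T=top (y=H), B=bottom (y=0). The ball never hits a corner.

Final position: (8,1)
Wall sequence: RBLTBR

1. t=2/3 → R at (8,5/3); v=(-3,-2)
2. t=5/6 → B at (11/2,0); v=(-3,2)
3. t=11/6 → L at (0,11/3); v=(3,2)
4. t=1/6 → T at (1/2,4); v=(3,-2)
5. t=2 → B at (13/2,0); v=(3,2)
6. t=1/2 → R at (8,1); v=(-3,2)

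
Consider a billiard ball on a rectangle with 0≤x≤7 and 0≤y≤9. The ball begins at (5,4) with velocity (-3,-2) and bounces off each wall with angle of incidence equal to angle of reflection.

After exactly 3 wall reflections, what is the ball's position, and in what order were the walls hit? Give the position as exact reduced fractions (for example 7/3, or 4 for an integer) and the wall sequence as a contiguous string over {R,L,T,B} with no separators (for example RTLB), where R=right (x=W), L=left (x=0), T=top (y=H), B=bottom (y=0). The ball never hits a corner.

Final position: (7,4)
Wall sequence: LBR

1. t=5/3 → L at (0,2/3); v=(3,-2)
2. t=1/3 → B at (1,0); v=(3,2)
3. t=2 → R at (7,4); v=(-3,2)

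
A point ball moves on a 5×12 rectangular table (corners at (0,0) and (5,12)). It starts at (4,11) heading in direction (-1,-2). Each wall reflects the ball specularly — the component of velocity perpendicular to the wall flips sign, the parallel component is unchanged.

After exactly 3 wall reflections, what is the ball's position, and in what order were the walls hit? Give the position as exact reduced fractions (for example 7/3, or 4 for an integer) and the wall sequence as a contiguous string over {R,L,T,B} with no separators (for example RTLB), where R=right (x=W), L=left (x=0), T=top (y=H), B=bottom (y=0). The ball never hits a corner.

1. t=4 → L at (0,3); v=(1,-2)
2. t=3/2 → B at (3/2,0); v=(1,2)
3. t=7/2 → R at (5,7); v=(-1,2)

Final position: (5,7)
Wall sequence: LBR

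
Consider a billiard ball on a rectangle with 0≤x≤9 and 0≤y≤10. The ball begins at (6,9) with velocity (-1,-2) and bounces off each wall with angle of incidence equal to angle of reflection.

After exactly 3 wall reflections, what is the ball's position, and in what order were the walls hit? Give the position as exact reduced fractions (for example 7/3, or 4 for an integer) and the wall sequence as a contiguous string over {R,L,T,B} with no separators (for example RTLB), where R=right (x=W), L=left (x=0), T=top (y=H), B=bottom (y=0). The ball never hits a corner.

Final position: (7/2,10)
Wall sequence: BLT

1. t=9/2 → B at (3/2,0); v=(-1,2)
2. t=3/2 → L at (0,3); v=(1,2)
3. t=7/2 → T at (7/2,10); v=(1,-2)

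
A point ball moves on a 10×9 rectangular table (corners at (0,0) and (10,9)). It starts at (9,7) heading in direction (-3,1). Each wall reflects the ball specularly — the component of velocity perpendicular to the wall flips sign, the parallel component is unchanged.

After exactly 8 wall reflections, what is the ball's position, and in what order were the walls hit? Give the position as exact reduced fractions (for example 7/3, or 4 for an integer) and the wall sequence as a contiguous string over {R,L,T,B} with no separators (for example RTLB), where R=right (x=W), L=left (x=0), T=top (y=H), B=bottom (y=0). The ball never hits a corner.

1. t=2 → T at (3,9); v=(-3,-1)
2. t=1 → L at (0,8); v=(3,-1)
3. t=10/3 → R at (10,14/3); v=(-3,-1)
4. t=10/3 → L at (0,4/3); v=(3,-1)
5. t=4/3 → B at (4,0); v=(3,1)
6. t=2 → R at (10,2); v=(-3,1)
7. t=10/3 → L at (0,16/3); v=(3,1)
8. t=10/3 → R at (10,26/3); v=(-3,1)

Final position: (10,26/3)
Wall sequence: TLRLBRLR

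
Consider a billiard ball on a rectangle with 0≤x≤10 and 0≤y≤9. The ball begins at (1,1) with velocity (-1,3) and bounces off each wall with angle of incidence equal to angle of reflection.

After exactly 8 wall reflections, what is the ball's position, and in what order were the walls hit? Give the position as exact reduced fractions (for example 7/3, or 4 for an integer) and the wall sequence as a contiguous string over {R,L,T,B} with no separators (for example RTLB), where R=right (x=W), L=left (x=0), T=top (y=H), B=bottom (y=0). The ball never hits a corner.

Final position: (10/3,0)
Wall sequence: LTBTRBTB

1. t=1 → L at (0,4); v=(1,3)
2. t=5/3 → T at (5/3,9); v=(1,-3)
3. t=3 → B at (14/3,0); v=(1,3)
4. t=3 → T at (23/3,9); v=(1,-3)
5. t=7/3 → R at (10,2); v=(-1,-3)
6. t=2/3 → B at (28/3,0); v=(-1,3)
7. t=3 → T at (19/3,9); v=(-1,-3)
8. t=3 → B at (10/3,0); v=(-1,3)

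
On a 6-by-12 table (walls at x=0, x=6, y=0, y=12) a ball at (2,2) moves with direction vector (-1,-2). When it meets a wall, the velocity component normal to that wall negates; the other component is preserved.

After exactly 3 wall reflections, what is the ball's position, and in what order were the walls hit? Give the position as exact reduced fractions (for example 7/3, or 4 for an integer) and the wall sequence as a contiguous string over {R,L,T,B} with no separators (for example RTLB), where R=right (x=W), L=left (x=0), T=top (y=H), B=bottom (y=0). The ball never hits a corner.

1. t=1 → B at (1,0); v=(-1,2)
2. t=1 → L at (0,2); v=(1,2)
3. t=5 → T at (5,12); v=(1,-2)

Final position: (5,12)
Wall sequence: BLT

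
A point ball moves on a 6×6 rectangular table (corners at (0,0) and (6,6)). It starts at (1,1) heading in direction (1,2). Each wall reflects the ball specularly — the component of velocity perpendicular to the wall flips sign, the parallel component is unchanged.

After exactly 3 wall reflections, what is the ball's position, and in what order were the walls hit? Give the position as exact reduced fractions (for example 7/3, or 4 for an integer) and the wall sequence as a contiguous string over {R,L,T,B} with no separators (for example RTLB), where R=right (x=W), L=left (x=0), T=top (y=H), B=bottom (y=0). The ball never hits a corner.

Final position: (11/2,0)
Wall sequence: TRB

1. t=5/2 → T at (7/2,6); v=(1,-2)
2. t=5/2 → R at (6,1); v=(-1,-2)
3. t=1/2 → B at (11/2,0); v=(-1,2)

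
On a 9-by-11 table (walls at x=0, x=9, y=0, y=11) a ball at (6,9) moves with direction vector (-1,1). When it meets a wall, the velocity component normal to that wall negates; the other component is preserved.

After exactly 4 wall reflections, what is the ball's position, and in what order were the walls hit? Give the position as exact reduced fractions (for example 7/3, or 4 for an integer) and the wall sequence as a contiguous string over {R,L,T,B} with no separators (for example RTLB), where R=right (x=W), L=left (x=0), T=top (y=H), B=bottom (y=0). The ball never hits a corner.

Final position: (9,2)
Wall sequence: TLBR

1. t=2 → T at (4,11); v=(-1,-1)
2. t=4 → L at (0,7); v=(1,-1)
3. t=7 → B at (7,0); v=(1,1)
4. t=2 → R at (9,2); v=(-1,1)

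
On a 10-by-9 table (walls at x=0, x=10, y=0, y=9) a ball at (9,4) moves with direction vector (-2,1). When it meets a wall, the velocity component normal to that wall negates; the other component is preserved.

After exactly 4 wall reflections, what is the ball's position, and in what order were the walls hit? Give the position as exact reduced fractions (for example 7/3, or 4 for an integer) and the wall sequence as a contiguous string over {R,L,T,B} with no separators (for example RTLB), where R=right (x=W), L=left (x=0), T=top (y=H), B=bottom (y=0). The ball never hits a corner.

Final position: (1,0)
Wall sequence: LTRB

1. t=9/2 → L at (0,17/2); v=(2,1)
2. t=1/2 → T at (1,9); v=(2,-1)
3. t=9/2 → R at (10,9/2); v=(-2,-1)
4. t=9/2 → B at (1,0); v=(-2,1)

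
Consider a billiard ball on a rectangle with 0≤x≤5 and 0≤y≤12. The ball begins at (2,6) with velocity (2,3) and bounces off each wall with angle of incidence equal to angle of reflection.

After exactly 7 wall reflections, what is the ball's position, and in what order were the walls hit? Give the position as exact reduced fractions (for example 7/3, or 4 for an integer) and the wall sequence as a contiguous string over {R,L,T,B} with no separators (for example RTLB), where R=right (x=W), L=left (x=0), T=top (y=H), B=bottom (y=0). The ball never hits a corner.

Final position: (2,12)
Wall sequence: RTLBRLT

1. t=3/2 → R at (5,21/2); v=(-2,3)
2. t=1/2 → T at (4,12); v=(-2,-3)
3. t=2 → L at (0,6); v=(2,-3)
4. t=2 → B at (4,0); v=(2,3)
5. t=1/2 → R at (5,3/2); v=(-2,3)
6. t=5/2 → L at (0,9); v=(2,3)
7. t=1 → T at (2,12); v=(2,-3)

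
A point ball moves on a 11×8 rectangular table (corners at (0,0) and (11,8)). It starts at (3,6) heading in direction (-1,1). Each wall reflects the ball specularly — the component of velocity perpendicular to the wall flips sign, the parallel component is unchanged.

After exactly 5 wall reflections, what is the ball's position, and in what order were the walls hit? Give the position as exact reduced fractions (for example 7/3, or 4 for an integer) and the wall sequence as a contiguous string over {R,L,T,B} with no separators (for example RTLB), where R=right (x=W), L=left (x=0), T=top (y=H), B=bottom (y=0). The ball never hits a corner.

1. t=2 → T at (1,8); v=(-1,-1)
2. t=1 → L at (0,7); v=(1,-1)
3. t=7 → B at (7,0); v=(1,1)
4. t=4 → R at (11,4); v=(-1,1)
5. t=4 → T at (7,8); v=(-1,-1)

Final position: (7,8)
Wall sequence: TLBRT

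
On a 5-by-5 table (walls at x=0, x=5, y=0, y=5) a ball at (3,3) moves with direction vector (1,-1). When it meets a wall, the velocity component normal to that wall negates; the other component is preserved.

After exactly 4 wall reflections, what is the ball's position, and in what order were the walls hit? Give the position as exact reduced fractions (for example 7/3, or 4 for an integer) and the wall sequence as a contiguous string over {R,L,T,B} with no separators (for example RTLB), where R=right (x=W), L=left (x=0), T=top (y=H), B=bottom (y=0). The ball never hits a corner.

1. t=2 → R at (5,1); v=(-1,-1)
2. t=1 → B at (4,0); v=(-1,1)
3. t=4 → L at (0,4); v=(1,1)
4. t=1 → T at (1,5); v=(1,-1)

Final position: (1,5)
Wall sequence: RBLT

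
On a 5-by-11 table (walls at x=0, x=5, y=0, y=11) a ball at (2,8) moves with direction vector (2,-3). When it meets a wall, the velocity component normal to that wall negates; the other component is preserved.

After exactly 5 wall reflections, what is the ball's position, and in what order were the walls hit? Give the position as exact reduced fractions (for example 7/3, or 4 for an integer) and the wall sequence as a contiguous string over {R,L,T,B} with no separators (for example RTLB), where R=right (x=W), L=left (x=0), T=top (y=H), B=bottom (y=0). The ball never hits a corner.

1. t=3/2 → R at (5,7/2); v=(-2,-3)
2. t=7/6 → B at (8/3,0); v=(-2,3)
3. t=4/3 → L at (0,4); v=(2,3)
4. t=7/3 → T at (14/3,11); v=(2,-3)
5. t=1/6 → R at (5,21/2); v=(-2,-3)

Final position: (5,21/2)
Wall sequence: RBLTR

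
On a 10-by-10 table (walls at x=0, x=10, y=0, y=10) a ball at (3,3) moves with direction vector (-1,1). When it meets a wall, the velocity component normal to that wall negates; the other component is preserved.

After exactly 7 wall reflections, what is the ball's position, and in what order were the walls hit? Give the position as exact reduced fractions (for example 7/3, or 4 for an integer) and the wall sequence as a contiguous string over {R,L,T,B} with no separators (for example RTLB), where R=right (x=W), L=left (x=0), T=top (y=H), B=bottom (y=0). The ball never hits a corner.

1. t=3 → L at (0,6); v=(1,1)
2. t=4 → T at (4,10); v=(1,-1)
3. t=6 → R at (10,4); v=(-1,-1)
4. t=4 → B at (6,0); v=(-1,1)
5. t=6 → L at (0,6); v=(1,1)
6. t=4 → T at (4,10); v=(1,-1)
7. t=6 → R at (10,4); v=(-1,-1)

Final position: (10,4)
Wall sequence: LTRBLTR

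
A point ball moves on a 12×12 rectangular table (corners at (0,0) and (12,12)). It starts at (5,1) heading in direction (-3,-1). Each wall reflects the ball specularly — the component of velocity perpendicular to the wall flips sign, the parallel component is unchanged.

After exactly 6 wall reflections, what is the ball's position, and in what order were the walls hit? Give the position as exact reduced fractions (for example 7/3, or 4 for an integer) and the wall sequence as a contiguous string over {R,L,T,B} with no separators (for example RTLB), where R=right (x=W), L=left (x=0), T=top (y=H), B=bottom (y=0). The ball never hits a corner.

1. t=1 → B at (2,0); v=(-3,1)
2. t=2/3 → L at (0,2/3); v=(3,1)
3. t=4 → R at (12,14/3); v=(-3,1)
4. t=4 → L at (0,26/3); v=(3,1)
5. t=10/3 → T at (10,12); v=(3,-1)
6. t=2/3 → R at (12,34/3); v=(-3,-1)

Final position: (12,34/3)
Wall sequence: BLRLTR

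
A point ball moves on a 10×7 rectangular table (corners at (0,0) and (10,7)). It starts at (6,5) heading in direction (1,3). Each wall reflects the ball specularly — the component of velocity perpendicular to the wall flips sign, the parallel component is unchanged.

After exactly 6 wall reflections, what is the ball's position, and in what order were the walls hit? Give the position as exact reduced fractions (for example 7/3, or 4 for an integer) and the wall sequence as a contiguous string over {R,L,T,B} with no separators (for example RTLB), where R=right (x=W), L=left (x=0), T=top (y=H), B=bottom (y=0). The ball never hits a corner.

1. t=2/3 → T at (20/3,7); v=(1,-3)
2. t=7/3 → B at (9,0); v=(1,3)
3. t=1 → R at (10,3); v=(-1,3)
4. t=4/3 → T at (26/3,7); v=(-1,-3)
5. t=7/3 → B at (19/3,0); v=(-1,3)
6. t=7/3 → T at (4,7); v=(-1,-3)

Final position: (4,7)
Wall sequence: TBRTBT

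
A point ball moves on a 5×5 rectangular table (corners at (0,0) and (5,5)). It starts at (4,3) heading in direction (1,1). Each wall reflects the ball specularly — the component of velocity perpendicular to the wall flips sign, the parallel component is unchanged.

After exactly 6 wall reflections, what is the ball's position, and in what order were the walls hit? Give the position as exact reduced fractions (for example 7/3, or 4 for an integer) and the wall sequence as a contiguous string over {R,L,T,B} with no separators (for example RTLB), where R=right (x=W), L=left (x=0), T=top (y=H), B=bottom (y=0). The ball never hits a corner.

Final position: (4,5)
Wall sequence: RTLBRT

1. t=1 → R at (5,4); v=(-1,1)
2. t=1 → T at (4,5); v=(-1,-1)
3. t=4 → L at (0,1); v=(1,-1)
4. t=1 → B at (1,0); v=(1,1)
5. t=4 → R at (5,4); v=(-1,1)
6. t=1 → T at (4,5); v=(-1,-1)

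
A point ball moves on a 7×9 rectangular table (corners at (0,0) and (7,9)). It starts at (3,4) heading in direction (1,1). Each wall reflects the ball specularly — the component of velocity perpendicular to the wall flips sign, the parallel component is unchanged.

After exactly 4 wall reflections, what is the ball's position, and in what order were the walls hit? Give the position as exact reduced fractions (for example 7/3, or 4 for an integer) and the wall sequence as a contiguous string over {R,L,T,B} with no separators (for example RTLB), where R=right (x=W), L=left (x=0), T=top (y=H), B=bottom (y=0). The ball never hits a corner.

Final position: (3,0)
Wall sequence: RTLB

1. t=4 → R at (7,8); v=(-1,1)
2. t=1 → T at (6,9); v=(-1,-1)
3. t=6 → L at (0,3); v=(1,-1)
4. t=3 → B at (3,0); v=(1,1)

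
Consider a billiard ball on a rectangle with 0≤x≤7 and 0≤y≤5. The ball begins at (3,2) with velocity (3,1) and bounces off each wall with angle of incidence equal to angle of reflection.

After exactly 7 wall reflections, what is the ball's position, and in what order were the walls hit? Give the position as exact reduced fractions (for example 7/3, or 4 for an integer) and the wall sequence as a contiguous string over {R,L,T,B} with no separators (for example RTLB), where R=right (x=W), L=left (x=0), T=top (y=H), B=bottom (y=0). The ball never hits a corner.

Final position: (7,8/3)
Wall sequence: RTLRBLR

1. t=4/3 → R at (7,10/3); v=(-3,1)
2. t=5/3 → T at (2,5); v=(-3,-1)
3. t=2/3 → L at (0,13/3); v=(3,-1)
4. t=7/3 → R at (7,2); v=(-3,-1)
5. t=2 → B at (1,0); v=(-3,1)
6. t=1/3 → L at (0,1/3); v=(3,1)
7. t=7/3 → R at (7,8/3); v=(-3,1)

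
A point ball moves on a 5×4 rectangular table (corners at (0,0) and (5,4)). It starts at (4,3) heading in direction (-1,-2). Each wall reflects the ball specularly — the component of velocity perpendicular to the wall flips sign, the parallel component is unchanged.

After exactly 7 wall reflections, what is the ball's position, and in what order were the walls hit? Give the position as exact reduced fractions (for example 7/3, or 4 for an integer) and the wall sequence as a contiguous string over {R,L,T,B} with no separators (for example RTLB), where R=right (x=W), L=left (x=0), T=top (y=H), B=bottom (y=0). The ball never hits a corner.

1. t=3/2 → B at (5/2,0); v=(-1,2)
2. t=2 → T at (1/2,4); v=(-1,-2)
3. t=1/2 → L at (0,3); v=(1,-2)
4. t=3/2 → B at (3/2,0); v=(1,2)
5. t=2 → T at (7/2,4); v=(1,-2)
6. t=3/2 → R at (5,1); v=(-1,-2)
7. t=1/2 → B at (9/2,0); v=(-1,2)

Final position: (9/2,0)
Wall sequence: BTLBTRB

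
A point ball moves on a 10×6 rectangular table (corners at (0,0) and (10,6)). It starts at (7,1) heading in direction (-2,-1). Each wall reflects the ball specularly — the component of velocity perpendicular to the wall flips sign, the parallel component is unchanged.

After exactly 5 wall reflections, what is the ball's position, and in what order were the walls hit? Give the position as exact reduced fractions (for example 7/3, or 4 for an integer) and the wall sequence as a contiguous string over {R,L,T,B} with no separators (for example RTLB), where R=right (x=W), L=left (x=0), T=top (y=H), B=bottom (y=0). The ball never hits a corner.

1. t=1 → B at (5,0); v=(-2,1)
2. t=5/2 → L at (0,5/2); v=(2,1)
3. t=7/2 → T at (7,6); v=(2,-1)
4. t=3/2 → R at (10,9/2); v=(-2,-1)
5. t=9/2 → B at (1,0); v=(-2,1)

Final position: (1,0)
Wall sequence: BLTRB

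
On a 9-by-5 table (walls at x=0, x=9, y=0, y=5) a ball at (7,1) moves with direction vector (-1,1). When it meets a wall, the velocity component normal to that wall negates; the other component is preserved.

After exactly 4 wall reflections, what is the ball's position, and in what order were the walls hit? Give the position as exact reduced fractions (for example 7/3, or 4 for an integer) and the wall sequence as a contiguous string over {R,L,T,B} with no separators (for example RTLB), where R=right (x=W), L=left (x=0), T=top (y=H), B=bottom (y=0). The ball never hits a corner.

1. t=4 → T at (3,5); v=(-1,-1)
2. t=3 → L at (0,2); v=(1,-1)
3. t=2 → B at (2,0); v=(1,1)
4. t=5 → T at (7,5); v=(1,-1)

Final position: (7,5)
Wall sequence: TLBT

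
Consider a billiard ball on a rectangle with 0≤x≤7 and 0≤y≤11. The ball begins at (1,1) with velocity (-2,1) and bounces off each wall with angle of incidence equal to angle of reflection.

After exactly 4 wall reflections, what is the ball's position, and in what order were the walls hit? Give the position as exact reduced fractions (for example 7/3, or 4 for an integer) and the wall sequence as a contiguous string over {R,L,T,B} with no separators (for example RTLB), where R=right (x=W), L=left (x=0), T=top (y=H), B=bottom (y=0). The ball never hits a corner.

Final position: (5,11)
Wall sequence: LRLT

1. t=1/2 → L at (0,3/2); v=(2,1)
2. t=7/2 → R at (7,5); v=(-2,1)
3. t=7/2 → L at (0,17/2); v=(2,1)
4. t=5/2 → T at (5,11); v=(2,-1)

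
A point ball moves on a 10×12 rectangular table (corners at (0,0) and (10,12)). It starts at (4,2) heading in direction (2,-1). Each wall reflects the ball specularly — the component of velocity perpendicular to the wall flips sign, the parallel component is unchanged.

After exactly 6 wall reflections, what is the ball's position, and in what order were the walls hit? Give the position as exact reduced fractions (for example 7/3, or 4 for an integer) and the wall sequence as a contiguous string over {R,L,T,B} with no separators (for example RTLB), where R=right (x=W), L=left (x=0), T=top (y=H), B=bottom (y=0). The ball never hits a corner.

1. t=2 → B at (8,0); v=(2,1)
2. t=1 → R at (10,1); v=(-2,1)
3. t=5 → L at (0,6); v=(2,1)
4. t=5 → R at (10,11); v=(-2,1)
5. t=1 → T at (8,12); v=(-2,-1)
6. t=4 → L at (0,8); v=(2,-1)

Final position: (0,8)
Wall sequence: BRLRTL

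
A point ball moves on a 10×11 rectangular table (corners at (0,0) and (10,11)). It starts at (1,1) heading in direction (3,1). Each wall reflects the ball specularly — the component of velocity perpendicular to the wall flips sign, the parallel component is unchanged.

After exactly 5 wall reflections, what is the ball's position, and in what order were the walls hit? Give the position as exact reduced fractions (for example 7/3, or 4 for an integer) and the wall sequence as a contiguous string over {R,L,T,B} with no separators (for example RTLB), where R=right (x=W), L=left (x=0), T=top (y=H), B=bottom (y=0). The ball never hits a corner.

Final position: (0,8)
Wall sequence: RLRTL

1. t=3 → R at (10,4); v=(-3,1)
2. t=10/3 → L at (0,22/3); v=(3,1)
3. t=10/3 → R at (10,32/3); v=(-3,1)
4. t=1/3 → T at (9,11); v=(-3,-1)
5. t=3 → L at (0,8); v=(3,-1)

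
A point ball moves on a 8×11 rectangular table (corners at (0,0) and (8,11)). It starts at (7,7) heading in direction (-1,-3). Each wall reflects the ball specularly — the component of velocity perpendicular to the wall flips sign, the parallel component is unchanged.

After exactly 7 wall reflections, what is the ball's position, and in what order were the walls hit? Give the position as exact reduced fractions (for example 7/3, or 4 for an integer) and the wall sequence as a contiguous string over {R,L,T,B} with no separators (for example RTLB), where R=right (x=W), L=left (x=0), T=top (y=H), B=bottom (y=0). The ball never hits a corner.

Final position: (6,0)
Wall sequence: BTLBTRB

1. t=7/3 → B at (14/3,0); v=(-1,3)
2. t=11/3 → T at (1,11); v=(-1,-3)
3. t=1 → L at (0,8); v=(1,-3)
4. t=8/3 → B at (8/3,0); v=(1,3)
5. t=11/3 → T at (19/3,11); v=(1,-3)
6. t=5/3 → R at (8,6); v=(-1,-3)
7. t=2 → B at (6,0); v=(-1,3)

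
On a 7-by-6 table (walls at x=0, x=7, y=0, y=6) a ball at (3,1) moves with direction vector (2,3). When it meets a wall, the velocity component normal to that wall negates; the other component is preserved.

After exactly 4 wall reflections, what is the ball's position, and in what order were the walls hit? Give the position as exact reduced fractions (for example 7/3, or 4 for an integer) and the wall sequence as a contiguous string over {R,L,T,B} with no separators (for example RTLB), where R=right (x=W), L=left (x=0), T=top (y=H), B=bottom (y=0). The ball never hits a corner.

1. t=5/3 → T at (19/3,6); v=(2,-3)
2. t=1/3 → R at (7,5); v=(-2,-3)
3. t=5/3 → B at (11/3,0); v=(-2,3)
4. t=11/6 → L at (0,11/2); v=(2,3)

Final position: (0,11/2)
Wall sequence: TRBL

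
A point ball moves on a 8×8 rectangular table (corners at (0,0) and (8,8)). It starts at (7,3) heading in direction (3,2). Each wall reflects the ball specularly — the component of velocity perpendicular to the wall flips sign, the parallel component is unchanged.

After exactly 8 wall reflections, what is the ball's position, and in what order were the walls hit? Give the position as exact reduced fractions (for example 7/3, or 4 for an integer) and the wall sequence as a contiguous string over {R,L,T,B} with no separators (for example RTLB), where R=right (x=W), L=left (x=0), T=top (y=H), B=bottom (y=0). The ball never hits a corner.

Final position: (8,7)
Wall sequence: RTLRBLTR

1. t=1/3 → R at (8,11/3); v=(-3,2)
2. t=13/6 → T at (3/2,8); v=(-3,-2)
3. t=1/2 → L at (0,7); v=(3,-2)
4. t=8/3 → R at (8,5/3); v=(-3,-2)
5. t=5/6 → B at (11/2,0); v=(-3,2)
6. t=11/6 → L at (0,11/3); v=(3,2)
7. t=13/6 → T at (13/2,8); v=(3,-2)
8. t=1/2 → R at (8,7); v=(-3,-2)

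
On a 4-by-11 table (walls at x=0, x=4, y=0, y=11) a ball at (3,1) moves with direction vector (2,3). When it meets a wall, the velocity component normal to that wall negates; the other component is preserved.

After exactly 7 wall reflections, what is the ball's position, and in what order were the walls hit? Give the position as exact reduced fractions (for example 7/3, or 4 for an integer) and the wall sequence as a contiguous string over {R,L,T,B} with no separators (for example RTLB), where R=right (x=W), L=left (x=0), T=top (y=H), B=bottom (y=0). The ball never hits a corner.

Final position: (4,9/2)
Wall sequence: RLTRLBR

1. t=1/2 → R at (4,5/2); v=(-2,3)
2. t=2 → L at (0,17/2); v=(2,3)
3. t=5/6 → T at (5/3,11); v=(2,-3)
4. t=7/6 → R at (4,15/2); v=(-2,-3)
5. t=2 → L at (0,3/2); v=(2,-3)
6. t=1/2 → B at (1,0); v=(2,3)
7. t=3/2 → R at (4,9/2); v=(-2,3)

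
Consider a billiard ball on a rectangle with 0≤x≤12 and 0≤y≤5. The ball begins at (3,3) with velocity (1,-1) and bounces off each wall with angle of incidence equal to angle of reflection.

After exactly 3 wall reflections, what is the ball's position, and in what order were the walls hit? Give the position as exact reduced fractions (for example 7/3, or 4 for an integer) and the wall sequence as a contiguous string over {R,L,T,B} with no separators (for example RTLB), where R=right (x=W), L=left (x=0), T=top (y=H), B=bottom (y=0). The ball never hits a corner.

Final position: (12,4)
Wall sequence: BTR

1. t=3 → B at (6,0); v=(1,1)
2. t=5 → T at (11,5); v=(1,-1)
3. t=1 → R at (12,4); v=(-1,-1)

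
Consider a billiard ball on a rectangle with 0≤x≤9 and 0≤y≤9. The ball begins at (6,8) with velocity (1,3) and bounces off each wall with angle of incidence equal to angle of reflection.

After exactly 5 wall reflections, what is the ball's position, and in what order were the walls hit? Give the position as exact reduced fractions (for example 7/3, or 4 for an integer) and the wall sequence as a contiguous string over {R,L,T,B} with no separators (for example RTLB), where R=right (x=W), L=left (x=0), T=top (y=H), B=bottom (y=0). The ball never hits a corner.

Final position: (8/3,0)
Wall sequence: TRBTB

1. t=1/3 → T at (19/3,9); v=(1,-3)
2. t=8/3 → R at (9,1); v=(-1,-3)
3. t=1/3 → B at (26/3,0); v=(-1,3)
4. t=3 → T at (17/3,9); v=(-1,-3)
5. t=3 → B at (8/3,0); v=(-1,3)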